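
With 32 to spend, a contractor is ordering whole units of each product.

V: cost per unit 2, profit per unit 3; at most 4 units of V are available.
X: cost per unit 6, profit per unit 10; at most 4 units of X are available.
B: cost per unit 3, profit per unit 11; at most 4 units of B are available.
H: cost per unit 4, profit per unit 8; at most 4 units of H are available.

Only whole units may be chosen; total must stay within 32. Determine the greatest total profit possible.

Take 2×V, 4×B, and 4×H: cost 32 ≤ 32, profit 2·3 + 4·11 + 4·8 = 82.
B has the best ratio (11/3) and is taken to its limit of 4; remaining capacity is filled optimally with the others.

82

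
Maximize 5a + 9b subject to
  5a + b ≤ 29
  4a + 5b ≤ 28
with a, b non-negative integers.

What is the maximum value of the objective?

The continuous relaxation peaks at (0, 5.6) with value 50.40; rounding to a feasible lattice point costs some objective.
(a,b)=(2,4): 5·2+1·4=14≤29, 4·2+5·4=28≤28, objective 46.
(a,b)=(0,5): 5·0+1·5=5≤29, 4·0+5·5=25≤28, objective 45.
No feasible integer point exceeds 46.

46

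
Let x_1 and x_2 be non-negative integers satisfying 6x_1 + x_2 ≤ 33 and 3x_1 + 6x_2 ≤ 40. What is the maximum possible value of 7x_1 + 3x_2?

44

(x_1,x_2)=(5,3) is feasible, giving 44.
(x_1,x_2)=(5,2) is feasible, giving 41.
(x_1,x_2)=(4,4) is feasible, giving 40.
The best lattice point is (5,3), giving 44.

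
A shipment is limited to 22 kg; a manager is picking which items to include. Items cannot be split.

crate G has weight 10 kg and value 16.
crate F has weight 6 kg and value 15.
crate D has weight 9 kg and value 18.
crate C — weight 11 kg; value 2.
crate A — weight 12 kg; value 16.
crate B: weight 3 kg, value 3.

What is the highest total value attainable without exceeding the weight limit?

37

This is a 0-1 knapsack instance.
Allowing fractional choices, the relaxed optimum would be about 44.2, but items are indivisible.
crate F + crate D + crate B: weight 6 + 9 + 3 = 18 ≤ 22, value 15 + 18 + 3 = 36.
crate G + crate D + crate B: weight 10 + 9 + 3 = 22 ≤ 22, value 16 + 18 + 3 = 37.
Best is crate G, crate D, and crate B with total value 37.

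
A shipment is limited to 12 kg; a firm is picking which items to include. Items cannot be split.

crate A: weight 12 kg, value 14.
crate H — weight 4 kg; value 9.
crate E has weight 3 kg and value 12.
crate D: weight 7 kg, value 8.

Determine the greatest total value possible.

21

crate E + crate D: weight 3 + 7 = 10 ≤ 12, value 12 + 8 = 20.
crate H + crate E: weight 4 + 3 = 7 ≤ 12, value 9 + 12 = 21.
Best is crate H and crate E with total value 21.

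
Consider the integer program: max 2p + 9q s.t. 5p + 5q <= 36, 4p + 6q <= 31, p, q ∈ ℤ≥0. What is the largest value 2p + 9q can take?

45

The continuous relaxation peaks at (0, 5.17) with value 46.50; rounding to a feasible lattice point costs some objective.
(p,q)=(0,5): 5·0+5·5=25≤36, 4·0+6·5=30≤31, objective 45.
(p,q)=(1,4): 5·1+5·4=25≤36, 4·1+6·4=28≤31, objective 38.
(p,q)=(0,4): 5·0+5·4=20≤36, 4·0+6·4=24≤31, objective 36.
The best lattice point is (0,5), giving 45.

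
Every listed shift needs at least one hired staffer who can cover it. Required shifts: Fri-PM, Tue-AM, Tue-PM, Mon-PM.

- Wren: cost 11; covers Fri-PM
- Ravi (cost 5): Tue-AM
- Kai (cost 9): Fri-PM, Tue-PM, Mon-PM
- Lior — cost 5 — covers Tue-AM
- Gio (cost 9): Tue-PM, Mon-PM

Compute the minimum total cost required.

14

This is a weighted set-cover instance.
Choose Ravi and Kai: together they cover Fri-PM, Tue-AM, Tue-PM, Mon-PM — every shift.
Total cost: 5 + 9 = 14.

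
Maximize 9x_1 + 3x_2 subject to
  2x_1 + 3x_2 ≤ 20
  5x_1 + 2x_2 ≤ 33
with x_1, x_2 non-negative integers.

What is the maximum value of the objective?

(x_1,x_2)=(6,1): 2·6+3·1=15≤20, 5·6+2·1=32≤33, objective 57.
(x_1,x_2)=(6,0): 2·6+3·0=12≤20, 5·6+2·0=30≤33, objective 54.
(x_1,x_2)=(5,2): 2·5+3·2=16≤20, 5·5+2·2=29≤33, objective 51.
No feasible integer point exceeds 57.

57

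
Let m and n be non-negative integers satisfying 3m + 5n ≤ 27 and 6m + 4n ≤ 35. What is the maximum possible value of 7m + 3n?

38

(m,n)=(5,1) is feasible, giving 38.
(m,n)=(5,0) is feasible, giving 35.
(m,n)=(4,2) is feasible, giving 34.
Maximum is 38 at (m,n)=(5,1).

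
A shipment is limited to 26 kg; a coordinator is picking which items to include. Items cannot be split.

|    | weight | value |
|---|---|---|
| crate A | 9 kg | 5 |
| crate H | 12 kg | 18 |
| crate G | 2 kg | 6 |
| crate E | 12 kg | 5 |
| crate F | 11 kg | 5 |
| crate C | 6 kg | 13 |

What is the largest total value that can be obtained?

37

Allowing fractional choices, the relaxed optimum would be about 40.3, but items are indivisible.
crate H + crate G + crate C: weight 12 + 2 + 6 = 20 ≤ 26, value 18 + 6 + 13 = 37.
crate A + crate H + crate G: weight 9 + 12 + 2 = 23 ≤ 26, value 5 + 18 + 6 = 29.
crate H + crate C: weight 12 + 6 = 18 ≤ 26, value 18 + 13 = 31.
Best is crate H, crate G, and crate C with total value 37.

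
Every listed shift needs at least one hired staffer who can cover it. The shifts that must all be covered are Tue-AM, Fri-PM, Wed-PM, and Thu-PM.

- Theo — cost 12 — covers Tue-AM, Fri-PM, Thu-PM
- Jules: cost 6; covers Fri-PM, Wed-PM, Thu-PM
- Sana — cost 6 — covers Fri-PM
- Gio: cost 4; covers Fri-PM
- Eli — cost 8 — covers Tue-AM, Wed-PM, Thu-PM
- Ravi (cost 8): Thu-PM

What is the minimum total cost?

The greedy cost-per-new-shift heuristic would pick Jules and Eli for 14, but a cheaper cover exists.
Choose Gio and Eli: together they cover Tue-AM, Fri-PM, Wed-PM, Thu-PM — every shift.
Total cost: 4 + 8 = 12.
No cover costs less than 12.

12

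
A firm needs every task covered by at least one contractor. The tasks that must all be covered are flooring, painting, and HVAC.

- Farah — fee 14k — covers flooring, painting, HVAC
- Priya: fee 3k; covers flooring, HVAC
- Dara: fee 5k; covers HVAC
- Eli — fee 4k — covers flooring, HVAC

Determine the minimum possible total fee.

This is an integer covering problem.
The greedy cost-per-new-task heuristic would pick Priya and Farah for 17, but a cheaper cover exists.
Farah alone covers flooring, painting, HVAC — every task.
Total fee: 14.
No cover costs less than 14.

14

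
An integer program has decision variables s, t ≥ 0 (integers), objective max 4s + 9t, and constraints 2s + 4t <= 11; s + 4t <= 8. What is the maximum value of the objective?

21

Relaxing integrality, the LP optimum is 23.25 at (s,t) = (3, 1.25), which is not an integer point.
(s,t)=(3,1): 2·3+4·1=10≤11, 1·3+4·1=7≤8, objective 21.
(s,t)=(2,1): 2·2+4·1=8≤11, 1·2+4·1=6≤8, objective 17.
The best lattice point is (3,1), giving 21.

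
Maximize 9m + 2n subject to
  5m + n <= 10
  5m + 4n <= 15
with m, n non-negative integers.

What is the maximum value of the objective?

18

Relaxing integrality, the LP optimum is 18.33 at (m,n) = (1.67, 1.67), which is not an integer point.
(m,n)=(2,0): 5·2+1·0=10≤10, 5·2+4·0=10≤15, objective 18.
(m,n)=(1,2): 5·1+1·2=7≤10, 5·1+4·2=13≤15, objective 13.
Maximum is 18 at (m,n)=(2,0).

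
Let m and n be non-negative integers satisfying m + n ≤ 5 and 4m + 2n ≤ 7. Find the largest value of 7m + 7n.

21

(m,n)=(0,3): 1·0+1·3=3≤5, 4·0+2·3=6≤7, objective 21.
(m,n)=(0,2): 1·0+1·2=2≤5, 4·0+2·2=4≤7, objective 14.
The best lattice point is (0,3), giving 21.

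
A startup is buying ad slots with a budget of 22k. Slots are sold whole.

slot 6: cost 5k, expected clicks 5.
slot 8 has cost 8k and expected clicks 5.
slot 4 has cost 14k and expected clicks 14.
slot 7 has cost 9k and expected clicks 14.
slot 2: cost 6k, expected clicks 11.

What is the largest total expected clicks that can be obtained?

slot 7 + slot 2: cost 9 + 6 = 15 ≤ 22, expected clicks 14 + 11 = 25.
slot 6 + slot 7 + slot 2: cost 5 + 9 + 6 = 20 ≤ 22, expected clicks 5 + 14 + 11 = 30.
Best is slot 6, slot 7, and slot 2 with total expected clicks 30.

30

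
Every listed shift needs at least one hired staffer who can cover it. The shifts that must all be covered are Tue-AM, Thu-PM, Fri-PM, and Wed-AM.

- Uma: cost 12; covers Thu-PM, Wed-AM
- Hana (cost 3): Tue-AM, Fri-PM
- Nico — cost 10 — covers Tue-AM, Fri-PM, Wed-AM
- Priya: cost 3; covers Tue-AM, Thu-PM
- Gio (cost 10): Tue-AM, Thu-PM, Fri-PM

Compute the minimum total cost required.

13

Choose Nico and Priya: together they cover Tue-AM, Thu-PM, Fri-PM, Wed-AM — every shift.
Total cost: 10 + 3 = 13.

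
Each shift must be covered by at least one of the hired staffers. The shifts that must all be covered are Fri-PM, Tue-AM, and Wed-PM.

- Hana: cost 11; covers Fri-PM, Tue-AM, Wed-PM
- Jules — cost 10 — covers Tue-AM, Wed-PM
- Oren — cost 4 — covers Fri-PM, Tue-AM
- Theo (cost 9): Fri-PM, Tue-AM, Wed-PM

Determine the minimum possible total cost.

9

Theo alone covers Fri-PM, Tue-AM, Wed-PM — every shift.
Total cost: 9.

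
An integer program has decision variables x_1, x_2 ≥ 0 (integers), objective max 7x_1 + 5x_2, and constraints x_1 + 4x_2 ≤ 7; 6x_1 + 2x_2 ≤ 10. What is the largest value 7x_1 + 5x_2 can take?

12

(x_1,x_2)=(1,1) is feasible, giving 12.
(x_1,x_2)=(1,0) is feasible, giving 7.
The best lattice point is (1,1), giving 12.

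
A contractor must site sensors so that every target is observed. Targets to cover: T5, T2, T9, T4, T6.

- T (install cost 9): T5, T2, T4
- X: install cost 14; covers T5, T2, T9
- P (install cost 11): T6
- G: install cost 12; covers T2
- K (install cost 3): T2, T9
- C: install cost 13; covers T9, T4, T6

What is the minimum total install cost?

The greedy cost-per-new-target heuristic would pick K, T, and P for 23, but a cheaper cover exists.
Choose T and C: together they cover T5, T2, T9, T4, T6 — every target.
Total install cost: 9 + 13 = 22.
No cover costs less than 22.

22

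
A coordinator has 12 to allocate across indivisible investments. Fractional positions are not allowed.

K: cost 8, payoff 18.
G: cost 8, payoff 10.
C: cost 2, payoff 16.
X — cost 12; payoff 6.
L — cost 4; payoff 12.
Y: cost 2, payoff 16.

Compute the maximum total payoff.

This is an integer program with binary decision variables.
C + L + Y: cost 2 + 4 + 2 = 8 ≤ 12, payoff 16 + 12 + 16 = 44.
K + C + Y: cost 8 + 2 + 2 = 12 ≤ 12, payoff 18 + 16 + 16 = 50.
Best is K, C, and Y with total payoff 50.

50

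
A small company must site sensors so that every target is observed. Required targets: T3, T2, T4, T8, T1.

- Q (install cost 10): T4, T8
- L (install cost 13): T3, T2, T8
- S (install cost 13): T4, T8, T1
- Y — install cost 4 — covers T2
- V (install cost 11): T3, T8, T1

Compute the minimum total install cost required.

25

Choose Q, Y, and V: together they cover T3, T2, T4, T8, T1 — every target.
Total install cost: 10 + 4 + 11 = 25.
No cover costs less than 25.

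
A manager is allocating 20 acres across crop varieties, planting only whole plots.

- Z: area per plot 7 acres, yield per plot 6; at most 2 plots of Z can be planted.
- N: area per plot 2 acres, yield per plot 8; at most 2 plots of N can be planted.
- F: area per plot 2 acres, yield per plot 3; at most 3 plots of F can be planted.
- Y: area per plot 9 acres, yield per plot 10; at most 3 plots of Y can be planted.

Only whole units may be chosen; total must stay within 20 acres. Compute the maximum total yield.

35

N has the best ratio (8/2); taking only N gives at most 2×8 = 16 (stopped by the supply cap of 2).
Mixing does better — 2×N, 3×F, and 1×Y: area 19 ≤ 20, yield 2·8 + 3·3 + 1·10 = 35.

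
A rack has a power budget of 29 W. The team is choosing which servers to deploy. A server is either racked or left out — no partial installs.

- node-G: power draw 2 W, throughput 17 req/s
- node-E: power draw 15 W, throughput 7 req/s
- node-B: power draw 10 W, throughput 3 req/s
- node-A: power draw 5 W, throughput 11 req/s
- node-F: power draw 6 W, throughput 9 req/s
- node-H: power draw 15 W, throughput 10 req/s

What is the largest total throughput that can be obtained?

node-G + node-E + node-A + node-F: power draw 2 + 15 + 5 + 6 = 28 ≤ 29, throughput 17 + 7 + 11 + 9 = 44.
node-G + node-B + node-A + node-F: power draw 2 + 10 + 5 + 6 = 23 ≤ 29, throughput 17 + 3 + 11 + 9 = 40.
node-G + node-A + node-F + node-H: power draw 2 + 5 + 6 + 15 = 28 ≤ 29, throughput 17 + 11 + 9 + 10 = 47.
Best is node-G, node-A, node-F, and node-H with total throughput 47.

47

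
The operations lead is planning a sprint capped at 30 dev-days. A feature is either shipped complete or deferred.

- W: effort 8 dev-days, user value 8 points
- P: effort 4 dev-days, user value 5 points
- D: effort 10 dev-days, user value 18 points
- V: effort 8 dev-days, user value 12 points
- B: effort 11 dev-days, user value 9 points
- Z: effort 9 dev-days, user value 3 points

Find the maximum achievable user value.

D + V + B: effort 10 + 8 + 11 = 29 ≤ 30, user value 18 + 12 + 9 = 39.
W + D + V: effort 8 + 10 + 8 = 26 ≤ 30, user value 8 + 18 + 12 = 38.
W + P + D + V: effort 8 + 4 + 10 + 8 = 30 ≤ 30, user value 8 + 5 + 18 + 12 = 43.
Best is W, P, D, and V with total user value 43.

43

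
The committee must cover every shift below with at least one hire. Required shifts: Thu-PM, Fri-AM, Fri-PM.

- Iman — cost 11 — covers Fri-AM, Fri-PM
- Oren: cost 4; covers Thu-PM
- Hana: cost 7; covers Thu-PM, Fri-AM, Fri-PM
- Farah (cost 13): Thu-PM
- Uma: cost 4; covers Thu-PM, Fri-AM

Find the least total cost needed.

7

This is an integer covering problem.
Hana alone covers Thu-PM, Fri-AM, Fri-PM — every shift.
Total cost: 7.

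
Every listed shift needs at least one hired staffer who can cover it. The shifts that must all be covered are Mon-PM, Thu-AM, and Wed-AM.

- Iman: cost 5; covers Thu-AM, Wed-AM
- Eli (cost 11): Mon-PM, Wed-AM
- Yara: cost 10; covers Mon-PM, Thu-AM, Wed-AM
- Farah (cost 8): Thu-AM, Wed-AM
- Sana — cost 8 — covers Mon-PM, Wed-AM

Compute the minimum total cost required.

10

The greedy cost-per-new-shift heuristic would pick Iman and Sana for 13, but a cheaper cover exists.
Yara alone covers Mon-PM, Thu-AM, Wed-AM — every shift.
Total cost: 10.
No cover costs less than 10.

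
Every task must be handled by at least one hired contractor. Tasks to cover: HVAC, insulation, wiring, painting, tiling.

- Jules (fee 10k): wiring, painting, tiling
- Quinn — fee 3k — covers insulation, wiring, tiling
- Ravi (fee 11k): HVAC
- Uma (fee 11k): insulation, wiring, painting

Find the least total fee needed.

Choose Jules, Quinn, and Ravi: together they cover HVAC, insulation, wiring, painting, tiling — every task.
Total fee: 10 + 3 + 11 = 24.
No cover costs less than 24.

24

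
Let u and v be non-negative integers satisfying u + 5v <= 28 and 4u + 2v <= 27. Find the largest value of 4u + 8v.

52

(u,v)=(3,5) is feasible, giving 52.
(u,v)=(4,4) is feasible, giving 48.
(u,v)=(2,5) is feasible, giving 48.
Maximum is 52 at (u,v)=(3,5).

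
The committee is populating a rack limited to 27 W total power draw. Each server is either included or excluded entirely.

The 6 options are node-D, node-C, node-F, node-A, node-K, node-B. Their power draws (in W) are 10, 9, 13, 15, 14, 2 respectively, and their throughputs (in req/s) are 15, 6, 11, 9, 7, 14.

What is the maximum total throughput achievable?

40

node-D + node-K + node-B: power draw 10 + 14 + 2 = 26 ≤ 27, throughput 15 + 7 + 14 = 36.
node-D + node-F + node-B: power draw 10 + 13 + 2 = 25 ≤ 27, throughput 15 + 11 + 14 = 40.
node-D + node-A + node-B: power draw 10 + 15 + 2 = 27 ≤ 27, throughput 15 + 9 + 14 = 38.
Best is node-D, node-F, and node-B with total throughput 40.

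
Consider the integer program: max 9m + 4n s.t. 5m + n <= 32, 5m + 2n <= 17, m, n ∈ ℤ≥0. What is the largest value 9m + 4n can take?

(m,n)=(1,6) is feasible, giving 33.
(m,n)=(0,8) is feasible, giving 32.
(m,n)=(1,5) is feasible, giving 29.
The best lattice point is (1,6), giving 33.

33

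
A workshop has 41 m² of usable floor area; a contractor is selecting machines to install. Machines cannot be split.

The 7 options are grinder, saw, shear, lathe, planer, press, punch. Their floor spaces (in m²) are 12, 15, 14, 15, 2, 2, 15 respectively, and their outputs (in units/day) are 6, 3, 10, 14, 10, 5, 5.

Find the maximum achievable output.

Treat it as a binary knapsack problem.
shear + lathe + planer: floor space 14 + 15 + 2 = 31 ≤ 41, output 10 + 14 + 10 = 34.
grinder + lathe + planer + press: floor space 12 + 15 + 2 + 2 = 31 ≤ 41, output 6 + 14 + 10 + 5 = 35.
shear + lathe + planer + press: floor space 14 + 15 + 2 + 2 = 33 ≤ 41, output 10 + 14 + 10 + 5 = 39.
Best is shear, lathe, planer, and press with total output 39.

39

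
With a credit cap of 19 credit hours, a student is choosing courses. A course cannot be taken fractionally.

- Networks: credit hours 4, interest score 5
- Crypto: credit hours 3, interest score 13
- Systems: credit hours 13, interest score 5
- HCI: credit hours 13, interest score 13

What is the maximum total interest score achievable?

26

Networks + Crypto: credit hours 4 + 3 = 7 ≤ 19, interest score 5 + 13 = 18.
Crypto + HCI: credit hours 3 + 13 = 16 ≤ 19, interest score 13 + 13 = 26.
Best is Crypto and HCI with total interest score 26.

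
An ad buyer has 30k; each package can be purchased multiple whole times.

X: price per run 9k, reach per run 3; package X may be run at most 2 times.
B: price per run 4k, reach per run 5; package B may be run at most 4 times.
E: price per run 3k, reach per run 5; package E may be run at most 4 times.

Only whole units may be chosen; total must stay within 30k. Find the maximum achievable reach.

40

E has the best ratio (5/3); taking only E gives at most 4×5 = 20 (stopped by the supply cap of 4).
Mixing does better — 4×B and 4×E: price 28 ≤ 30, reach 4·5 + 4·5 = 40.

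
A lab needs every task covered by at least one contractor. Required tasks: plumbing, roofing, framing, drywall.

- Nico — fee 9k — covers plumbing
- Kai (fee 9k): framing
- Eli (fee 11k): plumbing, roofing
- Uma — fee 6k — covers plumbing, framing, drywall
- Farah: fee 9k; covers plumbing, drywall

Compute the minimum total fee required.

17

Choose Eli and Uma: together they cover plumbing, roofing, framing, drywall — every task.
Total fee: 11 + 6 = 17.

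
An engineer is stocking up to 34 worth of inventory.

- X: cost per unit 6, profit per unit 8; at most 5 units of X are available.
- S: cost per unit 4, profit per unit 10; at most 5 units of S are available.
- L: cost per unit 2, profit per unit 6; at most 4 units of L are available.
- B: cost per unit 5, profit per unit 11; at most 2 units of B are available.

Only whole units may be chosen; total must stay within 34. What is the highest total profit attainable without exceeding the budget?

86

5×S, 4×L, and 1×B: cost 33 ≤ 34, profit 5·10 + 4·6 + 1·11 = 85.
4×S, 4×L, and 2×B: cost 34 ≤ 34, profit 4·10 + 4·6 + 2·11 = 86.
Best is 86.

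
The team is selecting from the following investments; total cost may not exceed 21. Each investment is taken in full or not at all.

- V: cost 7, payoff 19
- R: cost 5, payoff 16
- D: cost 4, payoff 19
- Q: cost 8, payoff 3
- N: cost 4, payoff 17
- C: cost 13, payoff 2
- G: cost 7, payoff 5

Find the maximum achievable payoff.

Allowing fractional choices, the relaxed optimum would be about 71.7, but investments are indivisible.
R + D + N + G: cost 5 + 4 + 4 + 7 = 20 ≤ 21, payoff 16 + 19 + 17 + 5 = 57.
V + R + D + N: cost 7 + 5 + 4 + 4 = 20 ≤ 21, payoff 19 + 16 + 19 + 17 = 71.
Best is V, R, D, and N with total payoff 71.

71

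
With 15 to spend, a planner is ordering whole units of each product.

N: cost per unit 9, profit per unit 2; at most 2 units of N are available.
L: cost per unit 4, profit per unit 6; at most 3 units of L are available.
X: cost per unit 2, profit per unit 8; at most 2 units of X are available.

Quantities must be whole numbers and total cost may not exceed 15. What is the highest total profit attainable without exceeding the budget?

28

X has the best ratio (8/2); taking only X gives at most 2×8 = 16 (stopped by the supply cap of 2).
Mixing does better — 2×L and 2×X: cost 12 ≤ 15, profit 2·6 + 2·8 = 28.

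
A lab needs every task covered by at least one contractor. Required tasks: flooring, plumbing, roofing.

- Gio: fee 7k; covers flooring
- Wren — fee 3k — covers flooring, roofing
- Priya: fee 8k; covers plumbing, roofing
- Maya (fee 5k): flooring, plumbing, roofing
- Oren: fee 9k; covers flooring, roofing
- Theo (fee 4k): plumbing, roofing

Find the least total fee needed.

The greedy cost-per-new-task heuristic would pick Wren and Theo for 7, but a cheaper cover exists.
Maya alone covers flooring, plumbing, roofing — every task.
Total fee: 5.
No cover costs less than 5.

5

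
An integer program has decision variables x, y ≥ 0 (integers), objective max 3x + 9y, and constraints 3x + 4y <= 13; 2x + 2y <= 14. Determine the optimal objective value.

27

(x,y)=(0,3) is feasible, giving 27.
(x,y)=(1,2) is feasible, giving 21.
Maximum is 27 at (x,y)=(0,3).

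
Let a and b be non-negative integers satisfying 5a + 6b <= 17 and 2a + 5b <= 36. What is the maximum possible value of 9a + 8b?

Relaxing integrality, the LP optimum is 30.60 at (a,b) = (3.4, 0), which is not an integer point.
(a,b)=(3,0): 5·3+6·0=15≤17, 2·3+5·0=6≤36, objective 27.
(a,b)=(2,1): 5·2+6·1=16≤17, 2·2+5·1=9≤36, objective 26.
Maximum is 27 at (a,b)=(3,0).

27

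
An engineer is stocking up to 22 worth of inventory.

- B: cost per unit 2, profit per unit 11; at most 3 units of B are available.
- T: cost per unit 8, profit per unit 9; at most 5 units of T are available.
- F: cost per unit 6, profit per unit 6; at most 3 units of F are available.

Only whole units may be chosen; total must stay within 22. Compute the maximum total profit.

51

B has the best ratio (11/2); taking only B gives at most 3×11 = 33 (stopped by the supply cap of 3).
Mixing does better — 3×B and 2×T: cost 22 ≤ 22, profit 3·11 + 2·9 = 51.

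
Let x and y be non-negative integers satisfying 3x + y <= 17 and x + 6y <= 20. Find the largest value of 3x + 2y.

19

The continuous relaxation peaks at (4.82, 2.53) with value 19.53; rounding to a feasible lattice point costs some objective.
(x,y)=(5,2): 3·5+1·2=17≤17, 1·5+6·2=17≤20, objective 19.
(x,y)=(5,1): 3·5+1·1=16≤17, 1·5+6·1=11≤20, objective 17.
(x,y)=(4,2): 3·4+1·2=14≤17, 1·4+6·2=16≤20, objective 16.
No feasible integer point exceeds 19.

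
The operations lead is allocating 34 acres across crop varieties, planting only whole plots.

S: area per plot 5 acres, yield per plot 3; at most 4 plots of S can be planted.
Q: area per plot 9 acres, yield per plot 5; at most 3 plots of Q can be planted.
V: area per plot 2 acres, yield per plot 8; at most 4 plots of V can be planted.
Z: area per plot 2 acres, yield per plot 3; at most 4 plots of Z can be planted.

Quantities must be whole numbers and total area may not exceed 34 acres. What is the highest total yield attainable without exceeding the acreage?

54

3×S, 4×V, and 4×Z: area 31 ≤ 34, yield 3·3 + 4·8 + 4·3 = 53.
2×Q, 4×V, and 4×Z: area 34 ≤ 34, yield 2·5 + 4·8 + 4·3 = 54.
Best is 54.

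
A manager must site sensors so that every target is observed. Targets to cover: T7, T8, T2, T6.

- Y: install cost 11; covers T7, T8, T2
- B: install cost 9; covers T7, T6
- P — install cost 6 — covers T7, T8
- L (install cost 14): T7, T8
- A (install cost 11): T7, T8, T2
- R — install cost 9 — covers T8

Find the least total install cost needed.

20

The greedy cost-per-new-target heuristic would pick P, B, and Y for 26, but a cheaper cover exists.
Choose Y and B: together they cover T7, T8, T2, T6 — every target.
Total install cost: 11 + 9 = 20.
No cover costs less than 20.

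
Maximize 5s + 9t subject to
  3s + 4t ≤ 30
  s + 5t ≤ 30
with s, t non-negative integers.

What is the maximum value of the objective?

60

The continuous relaxation peaks at (2.73, 5.45) with value 62.73; rounding to a feasible lattice point costs some objective.
(s,t)=(3,5) is feasible, giving 60.
(s,t)=(4,4) is feasible, giving 56.
(s,t)=(2,5) is feasible, giving 55.
(s,t)=(3,4) is feasible, giving 51.
Maximum is 60 at (s,t)=(3,5).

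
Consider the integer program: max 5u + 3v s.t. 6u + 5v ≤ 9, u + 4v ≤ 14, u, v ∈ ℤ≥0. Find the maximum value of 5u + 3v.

Relaxing integrality, the LP optimum is 7.50 at (u,v) = (1.5, 0), which is not an integer point.
(u,v)=(1,0): 6·1+5·0=6≤9, 1·1+4·0=1≤14, objective 5.
(u,v)=(0,1): 6·0+5·1=5≤9, 1·0+4·1=4≤14, objective 3.
No feasible integer point exceeds 5.

5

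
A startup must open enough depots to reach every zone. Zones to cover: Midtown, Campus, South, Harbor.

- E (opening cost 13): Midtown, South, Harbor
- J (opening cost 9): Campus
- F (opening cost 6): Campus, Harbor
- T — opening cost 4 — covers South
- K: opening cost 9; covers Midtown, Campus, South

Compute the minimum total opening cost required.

The greedy cost-per-new-zone heuristic would pick F, T, and K for 19, but a cheaper cover exists.
Choose F and K: together they cover Midtown, Campus, South, Harbor — every zone.
Total opening cost: 6 + 9 = 15.
No cover costs less than 15.

15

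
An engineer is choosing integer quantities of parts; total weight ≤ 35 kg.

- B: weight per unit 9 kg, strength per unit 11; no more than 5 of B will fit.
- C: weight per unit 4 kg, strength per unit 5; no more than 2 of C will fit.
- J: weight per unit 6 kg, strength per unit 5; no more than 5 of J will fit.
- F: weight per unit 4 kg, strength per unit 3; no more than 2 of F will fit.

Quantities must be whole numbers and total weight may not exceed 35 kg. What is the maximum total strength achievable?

43

C has the best ratio (5/4); taking only C gives at most 2×5 = 10 (stopped by the supply cap of 2).
Mixing does better — 3×B and 2×C: weight 35 ≤ 35, strength 3·11 + 2·5 = 43.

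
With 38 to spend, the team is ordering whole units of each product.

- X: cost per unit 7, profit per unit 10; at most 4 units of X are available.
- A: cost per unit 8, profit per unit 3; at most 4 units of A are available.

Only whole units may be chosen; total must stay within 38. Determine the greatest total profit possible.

43

This is a bounded integer knapsack.
X has the best ratio (10/7); taking only X gives at most 4×10 = 40 (stopped by the supply cap of 4).
Mixing does better — 4×X and 1×A: cost 36 ≤ 38, profit 4·10 + 1·3 = 43.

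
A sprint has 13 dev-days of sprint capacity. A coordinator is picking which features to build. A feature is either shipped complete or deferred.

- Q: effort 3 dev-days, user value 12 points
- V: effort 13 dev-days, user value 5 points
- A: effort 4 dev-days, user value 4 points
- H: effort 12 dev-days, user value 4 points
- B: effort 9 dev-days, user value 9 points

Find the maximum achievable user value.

Treat it as a binary knapsack problem.
Q + B: effort 3 + 9 = 12 ≤ 13, user value 12 + 9 = 21.
Q + A: effort 3 + 4 = 7 ≤ 13, user value 12 + 4 = 16.
Best is Q and B with total user value 21.

21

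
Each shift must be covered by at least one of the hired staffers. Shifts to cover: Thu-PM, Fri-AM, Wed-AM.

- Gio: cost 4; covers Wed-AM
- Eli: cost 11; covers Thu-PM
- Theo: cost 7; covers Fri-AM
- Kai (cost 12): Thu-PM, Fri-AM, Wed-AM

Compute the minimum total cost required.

The greedy cost-per-new-shift heuristic would pick Gio and Kai for 16, but a cheaper cover exists.
Kai alone covers Thu-PM, Fri-AM, Wed-AM — every shift.
Total cost: 12.
No cover costs less than 12.

12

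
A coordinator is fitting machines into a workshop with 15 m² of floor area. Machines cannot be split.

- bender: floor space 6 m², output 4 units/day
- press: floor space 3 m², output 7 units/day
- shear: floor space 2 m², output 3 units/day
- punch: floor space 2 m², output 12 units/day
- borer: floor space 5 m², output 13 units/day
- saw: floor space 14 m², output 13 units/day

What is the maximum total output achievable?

press + shear + punch + borer: floor space 3 + 2 + 2 + 5 = 12 ≤ 15, output 7 + 3 + 12 + 13 = 35.
bender + shear + punch + borer: floor space 6 + 2 + 2 + 5 = 15 ≤ 15, output 4 + 3 + 12 + 13 = 32.
press + punch + borer: floor space 3 + 2 + 5 = 10 ≤ 15, output 7 + 12 + 13 = 32.
Best is press, shear, punch, and borer with total output 35.

35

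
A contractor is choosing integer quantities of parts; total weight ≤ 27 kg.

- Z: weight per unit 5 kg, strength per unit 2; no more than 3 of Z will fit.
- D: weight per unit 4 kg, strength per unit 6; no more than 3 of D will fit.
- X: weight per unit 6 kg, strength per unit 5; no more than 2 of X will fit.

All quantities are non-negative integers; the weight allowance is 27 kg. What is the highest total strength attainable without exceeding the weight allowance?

This is a bounded integer knapsack.
3×D and 2×X: weight 24 ≤ 27, strength 3·6 + 2·5 = 28.
1×Z, 3×D, and 1×X: weight 23 ≤ 27, strength 1·2 + 3·6 + 1·5 = 25.
Best is 28.

28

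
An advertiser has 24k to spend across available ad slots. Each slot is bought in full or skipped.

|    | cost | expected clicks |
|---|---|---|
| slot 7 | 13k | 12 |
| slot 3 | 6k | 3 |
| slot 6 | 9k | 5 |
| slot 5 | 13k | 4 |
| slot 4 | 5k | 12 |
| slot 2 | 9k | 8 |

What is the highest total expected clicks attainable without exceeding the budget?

Allowing fractional choices, the relaxed optimum would be about 29.3, but ad slots are indivisible.
slot 7 + slot 4: cost 13 + 5 = 18 ≤ 24, expected clicks 12 + 12 = 24.
slot 7 + slot 3 + slot 4: cost 13 + 6 + 5 = 24 ≤ 24, expected clicks 12 + 3 + 12 = 27.
slot 6 + slot 4 + slot 2: cost 9 + 5 + 9 = 23 ≤ 24, expected clicks 5 + 12 + 8 = 25.
Best is slot 7, slot 3, and slot 4 with total expected clicks 27.

27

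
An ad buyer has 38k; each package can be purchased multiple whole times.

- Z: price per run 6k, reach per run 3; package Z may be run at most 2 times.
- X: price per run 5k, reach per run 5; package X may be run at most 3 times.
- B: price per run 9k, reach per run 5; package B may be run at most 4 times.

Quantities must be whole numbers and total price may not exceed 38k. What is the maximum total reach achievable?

This is a bounded integer knapsack.
X has the best ratio (5/5); taking only X gives at most 3×5 = 15 (stopped by the supply cap of 3).
Mixing does better — 2×Z, 3×X, and 1×B: price 36 ≤ 38, reach 2·3 + 3·5 + 1·5 = 26.

26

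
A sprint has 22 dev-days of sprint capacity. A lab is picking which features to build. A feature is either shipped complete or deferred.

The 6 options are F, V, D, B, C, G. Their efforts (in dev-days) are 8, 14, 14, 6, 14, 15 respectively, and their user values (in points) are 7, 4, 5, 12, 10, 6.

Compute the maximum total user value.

22

This is an integer program with binary decision variables.
Allowing fractional choices, the relaxed optimum would be about 24.7, but features are indivisible.
B + C: effort 6 + 14 = 20 ≤ 22, user value 12 + 10 = 22.
F + B: effort 8 + 6 = 14 ≤ 22, user value 7 + 12 = 19.
Best is B and C with total user value 22.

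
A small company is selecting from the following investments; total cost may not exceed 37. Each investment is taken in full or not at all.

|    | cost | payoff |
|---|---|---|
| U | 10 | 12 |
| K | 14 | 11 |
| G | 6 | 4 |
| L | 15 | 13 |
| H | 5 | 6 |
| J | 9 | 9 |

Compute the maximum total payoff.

Allowing fractional choices, the relaxed optimum would be about 38.3, but investments are indivisible.
U + G + L + H: cost 10 + 6 + 15 + 5 = 36 ≤ 37, payoff 12 + 4 + 13 + 6 = 35.
U + L + J: cost 10 + 15 + 9 = 34 ≤ 37, payoff 12 + 13 + 9 = 34.
U + K + G + H: cost 10 + 14 + 6 + 5 = 35 ≤ 37, payoff 12 + 11 + 4 + 6 = 33.
Best is U, G, L, and H with total payoff 35.

35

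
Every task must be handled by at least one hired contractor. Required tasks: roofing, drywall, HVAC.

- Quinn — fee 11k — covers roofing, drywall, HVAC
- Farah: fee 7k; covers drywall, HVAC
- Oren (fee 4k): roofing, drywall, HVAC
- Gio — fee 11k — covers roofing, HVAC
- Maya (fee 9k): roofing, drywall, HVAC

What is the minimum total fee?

Oren alone covers roofing, drywall, HVAC — every task.
Total fee: 4.
No cover costs less than 4.

4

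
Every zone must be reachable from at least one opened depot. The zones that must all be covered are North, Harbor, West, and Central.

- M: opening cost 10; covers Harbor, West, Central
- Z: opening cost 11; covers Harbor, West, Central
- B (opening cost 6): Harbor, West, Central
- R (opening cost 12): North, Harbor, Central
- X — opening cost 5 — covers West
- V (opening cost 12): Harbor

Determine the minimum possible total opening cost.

17

The greedy cost-per-new-zone heuristic would pick B and R for 18, but a cheaper cover exists.
Choose R and X: together they cover North, Harbor, West, Central — every zone.
Total opening cost: 12 + 5 = 17.
No cover costs less than 17.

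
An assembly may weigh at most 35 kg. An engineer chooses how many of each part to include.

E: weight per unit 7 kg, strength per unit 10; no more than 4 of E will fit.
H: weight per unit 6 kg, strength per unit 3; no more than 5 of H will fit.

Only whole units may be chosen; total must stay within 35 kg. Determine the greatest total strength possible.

43

4×E: weight 28 ≤ 35, strength 4·10 = 40.
4×E and 1×H: weight 34 ≤ 35, strength 4·10 + 1·3 = 43.
Best is 43.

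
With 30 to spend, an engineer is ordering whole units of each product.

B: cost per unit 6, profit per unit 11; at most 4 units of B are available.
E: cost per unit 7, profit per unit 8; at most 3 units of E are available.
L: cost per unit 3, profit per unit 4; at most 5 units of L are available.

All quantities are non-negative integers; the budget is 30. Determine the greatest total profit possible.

52

3×B and 4×L: cost 30 ≤ 30, profit 3·11 + 4·4 = 49.
4×B and 2×L: cost 30 ≤ 30, profit 4·11 + 2·4 = 52.
Best is 52.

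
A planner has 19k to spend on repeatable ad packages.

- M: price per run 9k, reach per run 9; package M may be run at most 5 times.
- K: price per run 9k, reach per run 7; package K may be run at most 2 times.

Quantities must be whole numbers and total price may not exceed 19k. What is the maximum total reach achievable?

18

Take 2×M: price 18 ≤ 19, reach 2·9 = 18.
No other integer combination yields more.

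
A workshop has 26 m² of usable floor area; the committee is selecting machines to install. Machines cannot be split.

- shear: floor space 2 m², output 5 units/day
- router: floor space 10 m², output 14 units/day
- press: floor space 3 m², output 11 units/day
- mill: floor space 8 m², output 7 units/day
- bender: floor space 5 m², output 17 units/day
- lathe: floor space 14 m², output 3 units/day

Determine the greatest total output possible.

49

Treat it as a binary knapsack problem.
Allowing fractional choices, the relaxed optimum would be about 52.2, but machines are indivisible.
router + press + mill + bender: floor space 10 + 3 + 8 + 5 = 26 ≤ 26, output 14 + 11 + 7 + 17 = 49.
shear + router + mill + bender: floor space 2 + 10 + 8 + 5 = 25 ≤ 26, output 5 + 14 + 7 + 17 = 43.
shear + router + press + bender: floor space 2 + 10 + 3 + 5 = 20 ≤ 26, output 5 + 14 + 11 + 17 = 47.
Best is router, press, mill, and bender with total output 49.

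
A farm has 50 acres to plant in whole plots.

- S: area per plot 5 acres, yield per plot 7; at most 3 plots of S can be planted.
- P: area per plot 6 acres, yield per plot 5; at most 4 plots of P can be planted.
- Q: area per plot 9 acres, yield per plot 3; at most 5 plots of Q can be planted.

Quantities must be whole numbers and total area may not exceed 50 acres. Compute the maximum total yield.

44

This is a bounded integer knapsack.
3×S, 4×P, and 1×Q: area 48 ≤ 50, yield 3·7 + 4·5 + 1·3 = 44.
3×S and 4×P: area 39 ≤ 50, yield 3·7 + 4·5 = 41.
Best is 44.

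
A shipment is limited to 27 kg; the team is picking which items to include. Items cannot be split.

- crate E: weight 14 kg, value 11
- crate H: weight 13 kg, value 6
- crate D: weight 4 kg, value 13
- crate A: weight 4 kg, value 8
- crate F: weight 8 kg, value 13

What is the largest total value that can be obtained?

37

Allowing fractional choices, the relaxed optimum would be about 42.6, but items are indivisible.
crate D + crate A + crate F: weight 4 + 4 + 8 = 16 ≤ 27, value 13 + 8 + 13 = 34.
crate E + crate D + crate F: weight 14 + 4 + 8 = 26 ≤ 27, value 11 + 13 + 13 = 37.
Best is crate E, crate D, and crate F with total value 37.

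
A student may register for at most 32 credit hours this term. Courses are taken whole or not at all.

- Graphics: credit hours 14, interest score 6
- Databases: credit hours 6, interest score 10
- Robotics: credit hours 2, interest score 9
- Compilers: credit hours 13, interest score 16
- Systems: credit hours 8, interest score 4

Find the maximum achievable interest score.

39

Databases + Robotics + Compilers: credit hours 6 + 2 + 13 = 21 ≤ 32, interest score 10 + 9 + 16 = 35.
Databases + Robotics + Compilers + Systems: credit hours 6 + 2 + 13 + 8 = 29 ≤ 32, interest score 10 + 9 + 16 + 4 = 39.
Graphics + Robotics + Compilers: credit hours 14 + 2 + 13 = 29 ≤ 32, interest score 6 + 9 + 16 = 31.
Best is Databases, Robotics, Compilers, and Systems with total interest score 39.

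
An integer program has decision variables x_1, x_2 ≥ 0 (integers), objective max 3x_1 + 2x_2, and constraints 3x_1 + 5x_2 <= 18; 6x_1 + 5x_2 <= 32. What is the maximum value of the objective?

15

(x_1,x_2)=(5,0) is feasible, giving 15.
(x_1,x_2)=(4,1) is feasible, giving 14.
(x_1,x_2)=(4,0) is feasible, giving 12.
No feasible integer point exceeds 15.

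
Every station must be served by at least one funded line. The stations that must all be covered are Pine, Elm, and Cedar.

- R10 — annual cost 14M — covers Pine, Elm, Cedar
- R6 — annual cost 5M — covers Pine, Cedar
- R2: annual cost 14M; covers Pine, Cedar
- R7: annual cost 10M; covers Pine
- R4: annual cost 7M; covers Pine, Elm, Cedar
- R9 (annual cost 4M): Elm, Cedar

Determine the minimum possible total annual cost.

7

R4 alone covers Pine, Elm, Cedar — every station.
Total annual cost: 7.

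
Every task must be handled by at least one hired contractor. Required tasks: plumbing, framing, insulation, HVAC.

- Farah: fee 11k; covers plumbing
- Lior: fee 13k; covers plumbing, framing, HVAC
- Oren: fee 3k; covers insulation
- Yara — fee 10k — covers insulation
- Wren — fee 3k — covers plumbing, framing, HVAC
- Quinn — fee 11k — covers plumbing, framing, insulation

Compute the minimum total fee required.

6

This is a weighted set-cover instance.
Choose Oren and Wren: together they cover plumbing, framing, insulation, HVAC — every task.
Total fee: 3 + 3 = 6.
No cover costs less than 6.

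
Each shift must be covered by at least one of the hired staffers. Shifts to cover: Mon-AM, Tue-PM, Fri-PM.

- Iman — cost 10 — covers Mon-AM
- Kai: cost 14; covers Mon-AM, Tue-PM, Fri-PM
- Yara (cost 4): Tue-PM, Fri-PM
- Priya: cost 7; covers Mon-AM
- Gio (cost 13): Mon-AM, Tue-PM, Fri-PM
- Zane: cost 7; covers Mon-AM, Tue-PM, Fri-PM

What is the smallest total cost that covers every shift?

7

This is an integer covering problem.
The greedy cost-per-new-shift heuristic would pick Yara and Priya for 11, but a cheaper cover exists.
Zane alone covers Mon-AM, Tue-PM, Fri-PM — every shift.
Total cost: 7.
No cover costs less than 7.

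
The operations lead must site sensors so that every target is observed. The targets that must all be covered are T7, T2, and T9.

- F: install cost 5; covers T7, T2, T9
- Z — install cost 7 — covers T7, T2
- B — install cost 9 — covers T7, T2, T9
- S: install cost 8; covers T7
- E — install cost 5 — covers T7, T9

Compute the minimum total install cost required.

5

This is a weighted set-cover instance.
F alone covers T7, T2, T9 — every target.
Total install cost: 5.
No cover costs less than 5.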